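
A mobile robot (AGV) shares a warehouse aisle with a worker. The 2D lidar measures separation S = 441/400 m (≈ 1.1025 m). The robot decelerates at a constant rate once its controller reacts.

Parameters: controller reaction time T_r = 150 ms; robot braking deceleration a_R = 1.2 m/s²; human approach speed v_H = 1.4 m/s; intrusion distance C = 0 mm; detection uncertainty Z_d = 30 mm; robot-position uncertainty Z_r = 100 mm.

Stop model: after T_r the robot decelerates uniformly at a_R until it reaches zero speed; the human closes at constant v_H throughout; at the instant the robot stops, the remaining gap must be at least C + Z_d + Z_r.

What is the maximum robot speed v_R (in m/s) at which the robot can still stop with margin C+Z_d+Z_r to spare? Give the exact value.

v_R_max = 1/2 m/s = 0.5000 m/s

collect terms ⇒ (5/12)·v_R² + (79/60)·v_R + (-61/80) = 0
  disc = (79/60)² − 4·(5/12)·(-61/80) = 676/225 ; √disc = 26/15
  v_R = (−(79/60) + 26/15) / (2·(5/12)) = 1/2 m/s
check:
stop time T_s = (1/2)/(6/5) = 0.4167 s
robot in T_r: 0.5000·0.1500 = 0.0750 m
robot covers 0.5000·0.4167 − ½·1.2000·0.4167² = 0.1042 m while stopping
human closes 1.4000·0.5667 = 0.7933 m
C+Z_d+Z_r = 0.0000+0.0300+0.1000 = 0.1300 m
sum ≈ 0.0750+0.1042+0.7933+0.1300 ≈ 1.1025 m = S ✓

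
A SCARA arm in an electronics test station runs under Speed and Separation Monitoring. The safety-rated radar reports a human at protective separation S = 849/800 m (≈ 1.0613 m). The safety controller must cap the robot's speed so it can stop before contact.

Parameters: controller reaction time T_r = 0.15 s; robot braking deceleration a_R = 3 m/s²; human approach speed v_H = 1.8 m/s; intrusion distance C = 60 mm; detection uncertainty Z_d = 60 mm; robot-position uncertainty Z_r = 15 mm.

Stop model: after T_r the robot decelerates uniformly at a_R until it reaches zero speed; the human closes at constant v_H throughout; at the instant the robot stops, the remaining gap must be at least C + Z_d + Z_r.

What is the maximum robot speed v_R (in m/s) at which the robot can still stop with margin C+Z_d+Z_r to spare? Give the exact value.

collect terms ⇒ (1/6)·v_R² + (3/4)·v_R + (-21/32) = 0
  disc = (3/4)² − 4·(1/6)·(-21/32) = 1 ; √disc = 1
  v_R = (−(3/4) + 1) / (2·(1/6)) = 3/4 m/s
check:
braking lasts T_s = (3/4)/3 = 0.2500 s
reaction-phase robot travel = 0.7500·0.1500 = 0.1125 m
robot covers 0.7500·0.2500 − ½·3.0000·0.2500² = 0.0938 m while stopping
human closes 1.8000·0.4000 = 0.7200 m
residual clearance needed = 0.0600+0.0600+0.0150 = 0.1350 m
sum ≈ 0.1125+0.0938+0.7200+0.1350 ≈ 1.0613 m = S ✓

v_R_max = 3/4 m/s = 0.7500 m/s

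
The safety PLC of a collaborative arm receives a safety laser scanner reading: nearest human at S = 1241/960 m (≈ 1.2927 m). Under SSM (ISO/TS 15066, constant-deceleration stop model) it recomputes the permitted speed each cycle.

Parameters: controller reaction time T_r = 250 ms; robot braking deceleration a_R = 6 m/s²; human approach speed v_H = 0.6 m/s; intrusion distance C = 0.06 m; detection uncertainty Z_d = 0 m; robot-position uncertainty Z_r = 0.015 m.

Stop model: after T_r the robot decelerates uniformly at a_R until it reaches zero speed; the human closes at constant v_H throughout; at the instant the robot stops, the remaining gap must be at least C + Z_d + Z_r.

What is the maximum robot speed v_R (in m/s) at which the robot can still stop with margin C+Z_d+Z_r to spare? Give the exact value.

v_R_max = 41/20 m/s = 2.0500 m/s

quadratic (1/12)·v² + (7/20)·v + (-205/192) = 0
  disc = (7/20)² − 4·(1/12)·(-205/192) = 6889/14400 ; √disc = 83/120
  v_R = (−(7/20) + 83/120) / (2·(1/12)) = 41/20 m/s
check:
braking lasts T_s = (41/20)/6 = 0.3417 s
robot in T_r: 2.0500·0.2500 = 0.5125 m
braking distance = 2.0500²/(2·6.0000) = 0.3502 m
human closes 0.6000·0.5917 = 0.3550 m
margins: 0.0600+0.0000+0.0150 = 0.0750 m
sum ≈ 0.5125+0.3502+0.3550+0.0750 ≈ 1.2927 m = S ✓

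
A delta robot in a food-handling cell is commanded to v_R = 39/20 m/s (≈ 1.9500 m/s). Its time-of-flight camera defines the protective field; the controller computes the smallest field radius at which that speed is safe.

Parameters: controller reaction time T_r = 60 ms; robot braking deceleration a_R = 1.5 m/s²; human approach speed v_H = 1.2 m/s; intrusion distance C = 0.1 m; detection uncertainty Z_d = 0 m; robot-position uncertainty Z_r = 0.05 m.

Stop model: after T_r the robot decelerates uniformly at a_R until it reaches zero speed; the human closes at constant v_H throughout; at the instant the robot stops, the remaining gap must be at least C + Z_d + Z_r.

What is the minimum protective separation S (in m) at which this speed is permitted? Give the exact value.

T_s = v_R/a_R = (39/20)/(3/2) = 1.3000 s
reaction-phase robot travel = 1.9500·0.0600 = 0.1170 m
robot covers 1.9500·1.3000 − ½·1.5000·1.3000² = 1.2675 m while stopping
human closes 1.2000·1.3600 = 1.6320 m
residual clearance needed = 0.1000+0.0000+0.0500 = 0.1500 m
S_min ≈ 0.1170+1.2675+1.6320+0.1500  ⇒  S_min = 6333/2000 m

S_min = 6333/2000 m = 3.1665 m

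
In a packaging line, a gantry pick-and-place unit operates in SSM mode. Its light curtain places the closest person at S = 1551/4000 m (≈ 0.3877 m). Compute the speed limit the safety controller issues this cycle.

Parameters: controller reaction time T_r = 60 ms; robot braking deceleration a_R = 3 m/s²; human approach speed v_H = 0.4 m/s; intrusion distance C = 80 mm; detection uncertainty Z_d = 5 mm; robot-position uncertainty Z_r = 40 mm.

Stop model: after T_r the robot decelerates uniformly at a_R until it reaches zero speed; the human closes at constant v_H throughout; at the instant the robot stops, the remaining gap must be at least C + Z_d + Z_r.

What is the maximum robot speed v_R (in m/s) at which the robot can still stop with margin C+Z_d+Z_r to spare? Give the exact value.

v_R_max = 3/4 m/s = 0.7500 m/s

collect terms ⇒ (1/6)·v_R² + (29/150)·v_R + (-191/800) = 0
  disc = (29/150)² − 4·(1/6)·(-191/800) = 17689/90000 ; √disc = 133/300
  v_R = (−(29/150) + 133/300) / (2·(1/6)) = 3/4 m/s
check:
stop time T_s = (3/4)/3 = 0.2500 s
robot in T_r: 0.7500·0.0600 = 0.0450 m
robot covers 0.7500·0.2500 − ½·3.0000·0.2500² = 0.0938 m while stopping
person approaches 0.4000·(0.0600+0.2500) = 0.1240 m
C+Z_d+Z_r = 0.0800+0.0050+0.0400 = 0.1250 m
sum ≈ 0.0450+0.0938+0.1240+0.1250 ≈ 0.3877 m = S ✓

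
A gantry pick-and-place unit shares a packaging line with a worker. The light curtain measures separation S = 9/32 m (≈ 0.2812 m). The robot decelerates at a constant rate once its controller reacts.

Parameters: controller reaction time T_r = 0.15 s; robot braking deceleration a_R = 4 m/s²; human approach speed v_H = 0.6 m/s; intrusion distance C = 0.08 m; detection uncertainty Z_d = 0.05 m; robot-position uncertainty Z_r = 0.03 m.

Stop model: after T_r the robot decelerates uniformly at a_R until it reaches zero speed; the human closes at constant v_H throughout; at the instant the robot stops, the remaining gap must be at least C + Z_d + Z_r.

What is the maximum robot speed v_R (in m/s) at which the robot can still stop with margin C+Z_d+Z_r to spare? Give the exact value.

v_R_max = 1/10 m/s = 0.1000 m/s

collect terms ⇒ (1/8)·v_R² + (3/10)·v_R + (-1/32) = 0
  disc = (3/10)² − 4·(1/8)·(-1/32) = 169/1600 ; √disc = 13/40
  v_R = (−(3/10) + 13/40) / (2·(1/8)) = 1/10 m/s
check:
braking lasts T_s = (1/10)/4 = 0.0250 s
reaction-phase robot travel = 0.1000·0.1500 = 0.0150 m
braking distance = 0.1000²/(2·4.0000) = 0.0013 m
human over T_r+T_s: 0.6000·(0.1500+0.0250) = 0.1050 m
C+Z_d+Z_r = 0.0800+0.0500+0.0300 = 0.1600 m
sum ≈ 0.0150+0.0013+0.1050+0.1600 ≈ 0.2812 m = S ✓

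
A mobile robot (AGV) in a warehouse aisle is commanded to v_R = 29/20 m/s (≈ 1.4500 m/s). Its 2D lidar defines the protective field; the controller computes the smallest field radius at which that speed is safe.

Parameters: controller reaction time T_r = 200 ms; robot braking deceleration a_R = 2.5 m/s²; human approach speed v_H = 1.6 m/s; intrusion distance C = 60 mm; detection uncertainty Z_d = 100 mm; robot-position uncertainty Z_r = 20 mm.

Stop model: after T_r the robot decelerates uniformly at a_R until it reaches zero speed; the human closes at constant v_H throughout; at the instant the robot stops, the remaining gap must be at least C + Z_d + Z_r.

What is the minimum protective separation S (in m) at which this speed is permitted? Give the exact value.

S_min = 4277/2000 m = 2.1385 m

stop time T_s = (29/20)/(5/2) = 0.5800 s
robot in T_r: 1.4500·0.2000 = 0.2900 m
robot under decel: 1.4500²/(2·2.5000) = 0.4205 m
human over T_r+T_s: 1.6000·(0.2000+0.5800) = 1.2480 m
residual clearance needed = 0.0600+0.1000+0.0200 = 0.1800 m
S_min ≈ 0.2900+0.4205+1.2480+0.1800  ⇒  S_min = 4277/2000 m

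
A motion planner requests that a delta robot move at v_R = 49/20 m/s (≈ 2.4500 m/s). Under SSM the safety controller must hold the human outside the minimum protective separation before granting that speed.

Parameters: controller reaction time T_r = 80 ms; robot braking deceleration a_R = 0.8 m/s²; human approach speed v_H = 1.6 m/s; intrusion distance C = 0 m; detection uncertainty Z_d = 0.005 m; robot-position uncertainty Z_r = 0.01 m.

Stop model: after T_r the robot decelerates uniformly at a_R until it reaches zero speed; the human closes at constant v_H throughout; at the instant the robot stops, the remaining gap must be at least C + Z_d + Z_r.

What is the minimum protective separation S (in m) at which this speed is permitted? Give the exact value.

stop time T_s = (49/20)/(4/5) = 3.0625 s
reaction-phase robot travel = 2.4500·0.0800 = 0.1960 m
robot covers 2.4500·3.0625 − ½·0.8000·3.0625² = 3.7516 m while stopping
human closes 1.6000·3.1425 = 5.0280 m
C+Z_d+Z_r = 0.0000+0.0050+0.0100 = 0.0150 m
S_min ≈ 0.1960+3.7516+5.0280+0.0150  ⇒  S_min = 143849/16000 m

S_min = 143849/16000 m = 8.9906 m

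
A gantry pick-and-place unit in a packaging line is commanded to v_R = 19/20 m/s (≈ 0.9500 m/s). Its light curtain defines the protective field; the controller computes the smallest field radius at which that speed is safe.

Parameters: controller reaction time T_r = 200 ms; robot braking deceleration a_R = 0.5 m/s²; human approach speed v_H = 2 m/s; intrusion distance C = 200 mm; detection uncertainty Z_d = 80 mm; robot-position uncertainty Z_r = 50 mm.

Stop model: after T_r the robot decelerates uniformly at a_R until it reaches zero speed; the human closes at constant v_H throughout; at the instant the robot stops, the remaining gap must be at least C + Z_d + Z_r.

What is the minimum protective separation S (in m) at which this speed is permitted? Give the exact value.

S_min = 2249/400 m = 5.6225 m

braking lasts T_s = (19/20)/(1/2) = 1.9000 s
robot in T_r: 0.9500·0.2000 = 0.1900 m
robot covers 0.9500·1.9000 − ½·0.5000·1.9000² = 0.9025 m while stopping
human over T_r+T_s: 2.0000·(0.2000+1.9000) = 4.2000 m
C+Z_d+Z_r = 0.2000+0.0800+0.0500 = 0.3300 m
S_min ≈ 0.1900+0.9025+4.2000+0.3300  ⇒  S_min = 2249/400 m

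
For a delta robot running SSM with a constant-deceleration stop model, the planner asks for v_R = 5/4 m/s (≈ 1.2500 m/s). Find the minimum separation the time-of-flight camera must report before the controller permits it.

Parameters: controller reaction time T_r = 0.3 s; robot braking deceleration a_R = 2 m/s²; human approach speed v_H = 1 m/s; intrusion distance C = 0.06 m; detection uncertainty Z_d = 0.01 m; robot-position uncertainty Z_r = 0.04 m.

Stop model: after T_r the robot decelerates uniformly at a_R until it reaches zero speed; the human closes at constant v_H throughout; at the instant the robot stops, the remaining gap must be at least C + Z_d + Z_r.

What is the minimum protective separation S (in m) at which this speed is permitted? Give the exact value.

stop time T_s = (5/4)/2 = 0.6250 s
reaction-phase robot travel = 1.2500·0.3000 = 0.3750 m
robot covers 1.2500·0.6250 − ½·2.0000·0.6250² = 0.3906 m while stopping
person approaches 1.0000·(0.3000+0.6250) = 0.9250 m
margins: 0.0600+0.0100+0.0400 = 0.1100 m
S_min ≈ 0.3750+0.3906+0.9250+0.1100  ⇒  S_min = 2881/1600 m

S_min = 2881/1600 m = 1.8006 m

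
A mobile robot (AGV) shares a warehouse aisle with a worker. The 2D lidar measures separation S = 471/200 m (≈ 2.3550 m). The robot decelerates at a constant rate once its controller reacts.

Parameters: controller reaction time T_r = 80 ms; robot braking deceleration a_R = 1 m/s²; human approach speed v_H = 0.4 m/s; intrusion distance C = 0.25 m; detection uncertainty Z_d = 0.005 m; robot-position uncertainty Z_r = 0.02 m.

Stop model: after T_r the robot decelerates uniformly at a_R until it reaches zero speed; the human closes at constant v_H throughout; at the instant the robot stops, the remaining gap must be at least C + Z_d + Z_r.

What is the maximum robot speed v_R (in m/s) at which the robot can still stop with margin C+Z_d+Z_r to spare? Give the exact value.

v_R_max = 8/5 m/s = 1.6000 m/s

quadratic (1/2)·v² + (12/25)·v + (-256/125) = 0
  disc = (12/25)² − 4·(1/2)·(-256/125) = 2704/625 ; √disc = 52/25
  v_R = (−(12/25) + 52/25) / (2·(1/2)) = 8/5 m/s
check:
T_s = v_R/a_R = (8/5)/1 = 1.6000 s
robot covers v_R·T_r = 1.6000·0.0800 = 0.1280 m before braking
robot under decel: 1.6000²/(2·1.0000) = 1.2800 m
person approaches 0.4000·(0.0800+1.6000) = 0.6720 m
residual clearance needed = 0.2500+0.0050+0.0200 = 0.2750 m
sum ≈ 0.1280+1.2800+0.6720+0.2750 ≈ 2.3550 m = S ✓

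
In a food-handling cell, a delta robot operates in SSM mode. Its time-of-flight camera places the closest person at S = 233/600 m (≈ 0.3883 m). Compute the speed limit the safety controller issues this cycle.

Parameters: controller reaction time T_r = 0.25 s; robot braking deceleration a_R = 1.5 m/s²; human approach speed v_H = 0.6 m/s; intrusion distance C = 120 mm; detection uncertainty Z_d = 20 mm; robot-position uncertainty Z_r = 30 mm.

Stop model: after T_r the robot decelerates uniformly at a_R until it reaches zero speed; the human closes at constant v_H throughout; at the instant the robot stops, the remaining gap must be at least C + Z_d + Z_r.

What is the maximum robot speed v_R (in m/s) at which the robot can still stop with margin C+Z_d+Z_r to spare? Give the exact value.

at the boundary: (1/3)·v² + (13/20)·v + (-41/600) = 0
  disc = (13/20)² − 4·(1/3)·(-41/600) = 1849/3600 ; √disc = 43/60
  v_R = (−(13/20) + 43/60) / (2·(1/3)) = 1/10 m/s
check:
stop time T_s = (1/10)/(3/2) = 0.0667 s
robot in T_r: 0.1000·0.2500 = 0.0250 m
robot covers 0.1000·0.0667 − ½·1.5000·0.0667² = 0.0033 m while stopping
human closes 0.6000·0.3167 = 0.1900 m
margins: 0.1200+0.0200+0.0300 = 0.1700 m
sum ≈ 0.0250+0.0033+0.1900+0.1700 ≈ 0.3883 m = S ✓

v_R_max = 1/10 m/s = 0.1000 m/s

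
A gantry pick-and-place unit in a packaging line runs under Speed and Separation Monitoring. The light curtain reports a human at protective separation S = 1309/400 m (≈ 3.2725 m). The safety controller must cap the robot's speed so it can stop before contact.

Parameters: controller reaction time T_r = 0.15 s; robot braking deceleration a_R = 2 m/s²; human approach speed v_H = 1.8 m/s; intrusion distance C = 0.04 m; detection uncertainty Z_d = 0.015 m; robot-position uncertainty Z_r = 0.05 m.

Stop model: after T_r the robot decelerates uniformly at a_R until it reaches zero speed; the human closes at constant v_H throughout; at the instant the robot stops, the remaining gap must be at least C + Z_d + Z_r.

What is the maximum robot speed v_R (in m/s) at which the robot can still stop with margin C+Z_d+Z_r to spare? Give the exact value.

collect terms ⇒ (1/4)·v_R² + (21/20)·v_R + (-1159/400) = 0
  disc = (21/20)² − 4·(1/4)·(-1159/400) = 4 ; √disc = 2
  v_R = (−(21/20) + 2) / (2·(1/4)) = 19/10 m/s
check:
T_s = v_R/a_R = (19/10)/2 = 0.9500 s
robot in T_r: 1.9000·0.1500 = 0.2850 m
robot covers 1.9000·0.9500 − ½·2.0000·0.9500² = 0.9025 m while stopping
person approaches 1.8000·(0.1500+0.9500) = 1.9800 m
C+Z_d+Z_r = 0.0400+0.0150+0.0500 = 0.1050 m
sum ≈ 0.2850+0.9025+1.9800+0.1050 ≈ 3.2725 m = S ✓

v_R_max = 19/10 m/s = 1.9000 m/s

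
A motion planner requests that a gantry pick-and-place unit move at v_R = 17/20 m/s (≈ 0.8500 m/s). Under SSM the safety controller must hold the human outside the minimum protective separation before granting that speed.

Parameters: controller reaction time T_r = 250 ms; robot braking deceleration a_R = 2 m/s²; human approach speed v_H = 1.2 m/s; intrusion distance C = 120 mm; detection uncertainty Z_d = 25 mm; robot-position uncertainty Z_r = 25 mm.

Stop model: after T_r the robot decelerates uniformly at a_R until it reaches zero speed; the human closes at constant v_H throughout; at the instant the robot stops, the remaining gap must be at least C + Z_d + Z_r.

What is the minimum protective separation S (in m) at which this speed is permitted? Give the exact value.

S_min = 2197/1600 m = 1.3731 m

stop time T_s = (17/20)/2 = 0.4250 s
reaction-phase robot travel = 0.8500·0.2500 = 0.2125 m
braking distance = 0.8500²/(2·2.0000) = 0.1806 m
human closes 1.2000·0.6750 = 0.8100 m
margins: 0.1200+0.0250+0.0250 = 0.1700 m
S_min ≈ 0.2125+0.1806+0.8100+0.1700  ⇒  S_min = 2197/1600 m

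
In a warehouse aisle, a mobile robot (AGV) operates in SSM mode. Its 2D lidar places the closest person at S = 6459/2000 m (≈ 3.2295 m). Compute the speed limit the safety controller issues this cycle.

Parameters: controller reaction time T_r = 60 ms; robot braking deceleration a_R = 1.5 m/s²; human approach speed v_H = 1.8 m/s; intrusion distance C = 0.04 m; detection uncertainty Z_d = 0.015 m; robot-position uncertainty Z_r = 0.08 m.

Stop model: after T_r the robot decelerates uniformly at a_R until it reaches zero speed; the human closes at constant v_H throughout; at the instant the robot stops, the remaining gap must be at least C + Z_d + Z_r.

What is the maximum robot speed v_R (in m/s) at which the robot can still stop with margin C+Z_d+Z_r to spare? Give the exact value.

quadratic (1/3)·v² + (63/50)·v + (-5973/2000) = 0
  disc = (63/50)² − 4·(1/3)·(-5973/2000) = 3481/625 ; √disc = 59/25
  v_R = (−(63/50) + 59/25) / (2·(1/3)) = 33/20 m/s
check:
braking lasts T_s = (33/20)/(3/2) = 1.1000 s
robot covers v_R·T_r = 1.6500·0.0600 = 0.0990 m before braking
braking distance = 1.6500²/(2·1.5000) = 0.9075 m
human closes 1.8000·1.1600 = 2.0880 m
residual clearance needed = 0.0400+0.0150+0.0800 = 0.1350 m
sum ≈ 0.0990+0.9075+2.0880+0.1350 ≈ 3.2295 m = S ✓

v_R_max = 33/20 m/s = 1.6500 m/s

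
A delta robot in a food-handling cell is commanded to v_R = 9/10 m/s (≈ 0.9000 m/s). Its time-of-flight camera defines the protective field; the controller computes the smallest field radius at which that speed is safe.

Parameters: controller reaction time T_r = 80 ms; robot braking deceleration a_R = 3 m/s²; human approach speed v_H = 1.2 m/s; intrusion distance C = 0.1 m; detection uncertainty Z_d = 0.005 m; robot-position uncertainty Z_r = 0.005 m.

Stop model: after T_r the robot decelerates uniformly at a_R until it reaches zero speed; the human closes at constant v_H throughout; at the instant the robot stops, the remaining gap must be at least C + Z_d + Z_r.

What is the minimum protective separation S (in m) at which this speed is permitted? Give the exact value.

S_min = 773/1000 m = 0.7730 m

T_s = v_R/a_R = (9/10)/3 = 0.3000 s
reaction-phase robot travel = 0.9000·0.0800 = 0.0720 m
braking distance = 0.9000²/(2·3.0000) = 0.1350 m
person approaches 1.2000·(0.0800+0.3000) = 0.4560 m
C+Z_d+Z_r = 0.1000+0.0050+0.0050 = 0.1100 m
S_min ≈ 0.0720+0.1350+0.4560+0.1100  ⇒  S_min = 773/1000 m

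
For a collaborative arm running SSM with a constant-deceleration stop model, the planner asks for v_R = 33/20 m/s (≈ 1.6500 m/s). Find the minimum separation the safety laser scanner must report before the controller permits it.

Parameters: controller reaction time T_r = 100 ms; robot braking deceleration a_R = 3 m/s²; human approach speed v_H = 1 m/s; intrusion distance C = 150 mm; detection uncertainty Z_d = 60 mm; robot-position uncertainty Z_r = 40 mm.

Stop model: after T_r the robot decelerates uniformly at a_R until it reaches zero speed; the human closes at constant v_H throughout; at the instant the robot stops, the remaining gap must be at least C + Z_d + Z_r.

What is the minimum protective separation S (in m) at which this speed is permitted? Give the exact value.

braking lasts T_s = (33/20)/3 = 0.5500 s
robot in T_r: 1.6500·0.1000 = 0.1650 m
robot under decel: 1.6500²/(2·3.0000) = 0.4537 m
person approaches 1.0000·(0.1000+0.5500) = 0.6500 m
residual clearance needed = 0.1500+0.0600+0.0400 = 0.2500 m
S_min ≈ 0.1650+0.4537+0.6500+0.2500  ⇒  S_min = 243/160 m

S_min = 243/160 m = 1.5188 m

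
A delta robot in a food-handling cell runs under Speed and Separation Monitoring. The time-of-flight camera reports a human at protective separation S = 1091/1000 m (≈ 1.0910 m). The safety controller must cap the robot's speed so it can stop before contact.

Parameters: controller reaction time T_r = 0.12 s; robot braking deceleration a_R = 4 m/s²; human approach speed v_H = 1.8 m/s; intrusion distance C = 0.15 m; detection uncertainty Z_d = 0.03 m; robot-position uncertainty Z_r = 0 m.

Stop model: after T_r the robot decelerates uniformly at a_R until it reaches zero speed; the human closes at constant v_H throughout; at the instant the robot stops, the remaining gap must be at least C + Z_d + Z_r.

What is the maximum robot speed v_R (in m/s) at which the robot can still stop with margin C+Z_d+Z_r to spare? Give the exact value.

v_R_max = 1 m/s = 1.0000 m/s

collect terms ⇒ (1/8)·v_R² + (57/100)·v_R + (-139/200) = 0
  disc = (57/100)² − 4·(1/8)·(-139/200) = 1681/2500 ; √disc = 41/50
  v_R = (−(57/100) + 41/50) / (2·(1/8)) = 1 m/s
check:
T_s = v_R/a_R = 1/4 = 0.2500 s
reaction-phase robot travel = 1.0000·0.1200 = 0.1200 m
braking distance = 1.0000²/(2·4.0000) = 0.1250 m
human closes 1.8000·0.3700 = 0.6660 m
margins: 0.1500+0.0300+0.0000 = 0.1800 m
sum ≈ 0.1200+0.1250+0.6660+0.1800 ≈ 1.0910 m = S ✓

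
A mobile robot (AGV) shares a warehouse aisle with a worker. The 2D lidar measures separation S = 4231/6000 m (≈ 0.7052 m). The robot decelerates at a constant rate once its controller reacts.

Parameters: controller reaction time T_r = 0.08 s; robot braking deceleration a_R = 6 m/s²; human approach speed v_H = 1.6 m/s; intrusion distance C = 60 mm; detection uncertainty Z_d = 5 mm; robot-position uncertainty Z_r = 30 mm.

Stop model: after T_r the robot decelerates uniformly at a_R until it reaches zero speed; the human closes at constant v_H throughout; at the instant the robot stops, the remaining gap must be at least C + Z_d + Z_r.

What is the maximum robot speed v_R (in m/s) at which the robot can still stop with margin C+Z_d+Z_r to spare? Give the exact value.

collect terms ⇒ (1/12)·v_R² + (26/75)·v_R + (-2893/6000) = 0
  disc = (26/75)² − 4·(1/12)·(-2893/6000) = 2809/10000 ; √disc = 53/100
  v_R = (−(26/75) + 53/100) / (2·(1/12)) = 11/10 m/s
check:
stop time T_s = (11/10)/6 = 0.1833 s
reaction-phase robot travel = 1.1000·0.0800 = 0.0880 m
robot covers 1.1000·0.1833 − ½·6.0000·0.1833² = 0.1008 m while stopping
human over T_r+T_s: 1.6000·(0.0800+0.1833) = 0.4213 m
residual clearance needed = 0.0600+0.0050+0.0300 = 0.0950 m
sum ≈ 0.0880+0.1008+0.4213+0.0950 ≈ 0.7052 m = S ✓

v_R_max = 11/10 m/s = 1.1000 m/s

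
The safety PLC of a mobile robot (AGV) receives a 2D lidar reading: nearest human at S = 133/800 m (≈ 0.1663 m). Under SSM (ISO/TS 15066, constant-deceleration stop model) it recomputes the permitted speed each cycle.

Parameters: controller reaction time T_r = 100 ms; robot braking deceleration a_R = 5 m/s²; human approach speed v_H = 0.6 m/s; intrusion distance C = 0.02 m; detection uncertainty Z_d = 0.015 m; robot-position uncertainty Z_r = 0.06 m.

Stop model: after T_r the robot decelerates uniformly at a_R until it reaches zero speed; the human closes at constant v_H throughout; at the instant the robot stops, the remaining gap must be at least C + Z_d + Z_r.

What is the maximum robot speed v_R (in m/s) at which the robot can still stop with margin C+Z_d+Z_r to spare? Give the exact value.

v_R_max = 1/20 m/s = 0.0500 m/s

collect terms ⇒ (1/10)·v_R² + (11/50)·v_R + (-9/800) = 0
  disc = (11/50)² − 4·(1/10)·(-9/800) = 529/10000 ; √disc = 23/100
  v_R = (−(11/50) + 23/100) / (2·(1/10)) = 1/20 m/s
check:
stop time T_s = (1/20)/5 = 0.0100 s
reaction-phase robot travel = 0.0500·0.1000 = 0.0050 m
braking distance = 0.0500²/(2·5.0000) = 0.0003 m
person approaches 0.6000·(0.1000+0.0100) = 0.0660 m
C+Z_d+Z_r = 0.0200+0.0150+0.0600 = 0.0950 m
sum ≈ 0.0050+0.0003+0.0660+0.0950 ≈ 0.1663 m = S ✓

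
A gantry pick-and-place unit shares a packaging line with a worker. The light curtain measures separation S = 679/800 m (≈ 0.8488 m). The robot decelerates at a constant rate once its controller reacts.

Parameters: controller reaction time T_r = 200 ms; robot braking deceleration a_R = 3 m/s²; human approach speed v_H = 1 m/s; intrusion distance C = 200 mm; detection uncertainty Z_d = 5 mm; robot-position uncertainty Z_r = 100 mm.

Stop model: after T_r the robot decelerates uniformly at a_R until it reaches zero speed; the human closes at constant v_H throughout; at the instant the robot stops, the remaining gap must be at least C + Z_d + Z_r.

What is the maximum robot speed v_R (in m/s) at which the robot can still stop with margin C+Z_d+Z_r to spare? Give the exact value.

collect terms ⇒ (1/6)·v_R² + (8/15)·v_R + (-11/32) = 0
  disc = (8/15)² − 4·(1/6)·(-11/32) = 1849/3600 ; √disc = 43/60
  v_R = (−(8/15) + 43/60) / (2·(1/6)) = 11/20 m/s
check:
braking lasts T_s = (11/20)/3 = 0.1833 s
reaction-phase robot travel = 0.5500·0.2000 = 0.1100 m
braking distance = 0.5500²/(2·3.0000) = 0.0504 m
human over T_r+T_s: 1.0000·(0.2000+0.1833) = 0.3833 m
C+Z_d+Z_r = 0.2000+0.0050+0.1000 = 0.3050 m
sum ≈ 0.1100+0.0504+0.3833+0.3050 ≈ 0.8488 m = S ✓

v_R_max = 11/20 m/s = 0.5500 m/s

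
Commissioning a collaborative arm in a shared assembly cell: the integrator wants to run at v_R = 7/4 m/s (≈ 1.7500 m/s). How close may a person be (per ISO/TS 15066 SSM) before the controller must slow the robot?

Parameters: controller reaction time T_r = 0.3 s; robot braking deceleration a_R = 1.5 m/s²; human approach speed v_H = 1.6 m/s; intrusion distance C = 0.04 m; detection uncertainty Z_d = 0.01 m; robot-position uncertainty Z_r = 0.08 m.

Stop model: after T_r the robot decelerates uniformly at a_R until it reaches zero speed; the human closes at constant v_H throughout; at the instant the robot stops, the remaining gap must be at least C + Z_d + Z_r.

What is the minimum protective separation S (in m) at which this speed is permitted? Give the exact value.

S_min = 1609/400 m = 4.0225 m

stop time T_s = (7/4)/(3/2) = 1.1667 s
robot covers v_R·T_r = 1.7500·0.3000 = 0.5250 m before braking
robot covers 1.7500·1.1667 − ½·1.5000·1.1667² = 1.0208 m while stopping
human over T_r+T_s: 1.6000·(0.3000+1.1667) = 2.3467 m
margins: 0.0400+0.0100+0.0800 = 0.1300 m
S_min ≈ 0.5250+1.0208+2.3467+0.1300  ⇒  S_min = 1609/400 m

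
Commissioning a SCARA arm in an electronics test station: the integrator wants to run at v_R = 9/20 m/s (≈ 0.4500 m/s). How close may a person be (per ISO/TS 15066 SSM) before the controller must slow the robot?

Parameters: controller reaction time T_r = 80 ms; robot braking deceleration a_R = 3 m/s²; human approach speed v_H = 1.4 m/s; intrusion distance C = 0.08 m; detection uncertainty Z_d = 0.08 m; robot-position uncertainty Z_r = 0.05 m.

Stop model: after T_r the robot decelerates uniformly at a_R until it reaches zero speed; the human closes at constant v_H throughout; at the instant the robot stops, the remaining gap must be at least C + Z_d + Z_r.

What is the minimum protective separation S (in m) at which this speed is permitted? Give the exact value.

S_min = 2407/4000 m = 0.6018 m

braking lasts T_s = (9/20)/3 = 0.1500 s
robot in T_r: 0.4500·0.0800 = 0.0360 m
braking distance = 0.4500²/(2·3.0000) = 0.0338 m
person approaches 1.4000·(0.0800+0.1500) = 0.3220 m
C+Z_d+Z_r = 0.0800+0.0800+0.0500 = 0.2100 m
S_min ≈ 0.0360+0.0338+0.3220+0.2100  ⇒  S_min = 2407/4000 m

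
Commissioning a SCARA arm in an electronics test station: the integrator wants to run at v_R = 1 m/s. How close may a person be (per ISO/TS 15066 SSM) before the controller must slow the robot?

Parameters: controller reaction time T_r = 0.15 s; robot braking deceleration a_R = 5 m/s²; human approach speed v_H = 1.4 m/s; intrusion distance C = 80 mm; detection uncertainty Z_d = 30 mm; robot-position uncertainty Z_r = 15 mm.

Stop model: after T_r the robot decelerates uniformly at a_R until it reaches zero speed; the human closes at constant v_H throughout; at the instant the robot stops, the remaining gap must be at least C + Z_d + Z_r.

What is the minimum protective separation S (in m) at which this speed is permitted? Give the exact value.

S_min = 173/200 m = 0.8650 m

T_s = v_R/a_R = 1/5 = 0.2000 s
robot in T_r: 1.0000·0.1500 = 0.1500 m
braking distance = 1.0000²/(2·5.0000) = 0.1000 m
person approaches 1.4000·(0.1500+0.2000) = 0.4900 m
residual clearance needed = 0.0800+0.0300+0.0150 = 0.1250 m
S_min ≈ 0.1500+0.1000+0.4900+0.1250  ⇒  S_min = 173/200 m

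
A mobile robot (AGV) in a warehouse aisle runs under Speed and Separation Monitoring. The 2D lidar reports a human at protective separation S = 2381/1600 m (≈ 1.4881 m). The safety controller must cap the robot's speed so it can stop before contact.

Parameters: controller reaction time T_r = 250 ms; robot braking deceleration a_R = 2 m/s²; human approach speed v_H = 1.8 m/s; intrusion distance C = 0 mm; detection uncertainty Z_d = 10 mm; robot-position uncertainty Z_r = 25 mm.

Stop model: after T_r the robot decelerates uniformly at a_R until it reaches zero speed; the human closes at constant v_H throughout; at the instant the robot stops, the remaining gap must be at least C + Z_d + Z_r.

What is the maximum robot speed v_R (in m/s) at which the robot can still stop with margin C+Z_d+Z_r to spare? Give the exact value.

v_R_max = 3/4 m/s = 0.7500 m/s

at the boundary: (1/4)·v² + (23/20)·v + (-321/320) = 0
  disc = (23/20)² − 4·(1/4)·(-321/320) = 3721/1600 ; √disc = 61/40
  v_R = (−(23/20) + 61/40) / (2·(1/4)) = 3/4 m/s
check:
stop time T_s = (3/4)/2 = 0.3750 s
robot covers v_R·T_r = 0.7500·0.2500 = 0.1875 m before braking
robot covers 0.7500·0.3750 − ½·2.0000·0.3750² = 0.1406 m while stopping
person approaches 1.8000·(0.2500+0.3750) = 1.1250 m
residual clearance needed = 0.0000+0.0100+0.0250 = 0.0350 m
sum ≈ 0.1875+0.1406+1.1250+0.0350 ≈ 1.4881 m = S ✓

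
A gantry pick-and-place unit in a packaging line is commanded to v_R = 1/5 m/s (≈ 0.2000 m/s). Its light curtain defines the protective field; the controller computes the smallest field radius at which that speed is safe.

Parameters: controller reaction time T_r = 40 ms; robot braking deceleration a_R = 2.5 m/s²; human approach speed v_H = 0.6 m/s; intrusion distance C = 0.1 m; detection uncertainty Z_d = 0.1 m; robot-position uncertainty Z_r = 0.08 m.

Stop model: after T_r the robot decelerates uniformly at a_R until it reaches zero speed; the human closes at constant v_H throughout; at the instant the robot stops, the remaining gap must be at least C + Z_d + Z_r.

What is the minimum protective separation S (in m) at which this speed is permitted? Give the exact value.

braking lasts T_s = (1/5)/(5/2) = 0.0800 s
robot covers v_R·T_r = 0.2000·0.0400 = 0.0080 m before braking
robot covers 0.2000·0.0800 − ½·2.5000·0.0800² = 0.0080 m while stopping
human over T_r+T_s: 0.6000·(0.0400+0.0800) = 0.0720 m
margins: 0.1000+0.1000+0.0800 = 0.2800 m
S_min ≈ 0.0080+0.0080+0.0720+0.2800  ⇒  S_min = 46/125 m

S_min = 46/125 m = 0.3680 m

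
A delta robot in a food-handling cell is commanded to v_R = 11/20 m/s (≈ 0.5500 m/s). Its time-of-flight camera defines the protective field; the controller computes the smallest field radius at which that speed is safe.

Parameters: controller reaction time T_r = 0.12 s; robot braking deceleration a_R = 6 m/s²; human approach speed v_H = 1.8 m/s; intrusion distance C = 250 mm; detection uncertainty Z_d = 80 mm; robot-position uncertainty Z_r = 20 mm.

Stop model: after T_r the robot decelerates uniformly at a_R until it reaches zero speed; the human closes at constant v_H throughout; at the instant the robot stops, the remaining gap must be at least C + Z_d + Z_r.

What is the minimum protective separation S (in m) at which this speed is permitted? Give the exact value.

S_min = 19733/24000 m = 0.8222 m

stop time T_s = (11/20)/6 = 0.0917 s
robot in T_r: 0.5500·0.1200 = 0.0660 m
robot under decel: 0.5500²/(2·6.0000) = 0.0252 m
human closes 1.8000·0.2117 = 0.3810 m
C+Z_d+Z_r = 0.2500+0.0800+0.0200 = 0.3500 m
S_min ≈ 0.0660+0.0252+0.3810+0.3500  ⇒  S_min = 19733/24000 m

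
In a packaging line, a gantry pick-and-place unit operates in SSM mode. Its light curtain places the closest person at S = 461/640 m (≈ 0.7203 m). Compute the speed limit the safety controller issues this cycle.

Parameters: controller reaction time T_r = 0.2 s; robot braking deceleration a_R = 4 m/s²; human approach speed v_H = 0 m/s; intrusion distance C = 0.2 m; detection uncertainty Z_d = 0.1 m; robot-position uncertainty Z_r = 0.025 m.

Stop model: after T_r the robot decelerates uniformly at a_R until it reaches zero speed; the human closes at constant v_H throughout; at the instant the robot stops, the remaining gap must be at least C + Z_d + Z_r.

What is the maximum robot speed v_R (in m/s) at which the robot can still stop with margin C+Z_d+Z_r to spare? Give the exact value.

v_R_max = 23/20 m/s = 1.1500 m/s

quadratic (1/8)·v² + (1/5)·v + (-253/640) = 0
  disc = (1/5)² − 4·(1/8)·(-253/640) = 1521/6400 ; √disc = 39/80
  v_R = (−(1/5) + 39/80) / (2·(1/8)) = 23/20 m/s
check:
braking lasts T_s = (23/20)/4 = 0.2875 s
reaction-phase robot travel = 1.1500·0.2000 = 0.2300 m
robot under decel: 1.1500²/(2·4.0000) = 0.1653 m
human closes 0.0000·0.4875 = 0.0000 m
C+Z_d+Z_r = 0.2000+0.1000+0.0250 = 0.3250 m
sum ≈ 0.2300+0.1653+0.0000+0.3250 ≈ 0.7203 m = S ✓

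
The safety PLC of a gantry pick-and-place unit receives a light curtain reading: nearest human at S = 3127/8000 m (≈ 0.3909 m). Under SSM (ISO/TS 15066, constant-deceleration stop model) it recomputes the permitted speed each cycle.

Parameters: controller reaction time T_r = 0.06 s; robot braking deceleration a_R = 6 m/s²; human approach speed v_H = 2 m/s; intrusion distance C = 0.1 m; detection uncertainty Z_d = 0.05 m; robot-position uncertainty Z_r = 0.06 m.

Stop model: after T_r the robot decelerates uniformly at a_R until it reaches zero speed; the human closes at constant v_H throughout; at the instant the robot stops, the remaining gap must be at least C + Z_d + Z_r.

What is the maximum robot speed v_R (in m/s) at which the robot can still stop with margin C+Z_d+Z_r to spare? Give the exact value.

at the boundary: (1/12)·v² + (59/150)·v + (-487/8000) = 0
  disc = (59/150)² − 4·(1/12)·(-487/8000) = 63001/360000 ; √disc = 251/600
  v_R = (−(59/150) + 251/600) / (2·(1/12)) = 3/20 m/s
check:
T_s = v_R/a_R = (3/20)/6 = 0.0250 s
reaction-phase robot travel = 0.1500·0.0600 = 0.0090 m
braking distance = 0.1500²/(2·6.0000) = 0.0019 m
human over T_r+T_s: 2.0000·(0.0600+0.0250) = 0.1700 m
C+Z_d+Z_r = 0.1000+0.0500+0.0600 = 0.2100 m
sum ≈ 0.0090+0.0019+0.1700+0.2100 ≈ 0.3909 m = S ✓

v_R_max = 3/20 m/s = 0.1500 m/s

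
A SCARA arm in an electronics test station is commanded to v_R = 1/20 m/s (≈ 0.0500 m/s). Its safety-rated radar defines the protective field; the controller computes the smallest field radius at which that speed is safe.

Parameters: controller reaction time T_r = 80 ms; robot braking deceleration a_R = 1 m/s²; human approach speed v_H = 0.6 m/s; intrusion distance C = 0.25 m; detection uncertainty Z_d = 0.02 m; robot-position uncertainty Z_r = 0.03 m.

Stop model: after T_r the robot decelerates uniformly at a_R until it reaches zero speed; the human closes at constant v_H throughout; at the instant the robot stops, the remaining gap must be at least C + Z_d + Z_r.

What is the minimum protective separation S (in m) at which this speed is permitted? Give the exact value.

T_s = v_R/a_R = (1/20)/1 = 0.0500 s
robot covers v_R·T_r = 0.0500·0.0800 = 0.0040 m before braking
robot under decel: 0.0500²/(2·1.0000) = 0.0013 m
human closes 0.6000·0.1300 = 0.0780 m
margins: 0.2500+0.0200+0.0300 = 0.3000 m
S_min ≈ 0.0040+0.0013+0.0780+0.3000  ⇒  S_min = 1533/4000 m

S_min = 1533/4000 m = 0.3832 m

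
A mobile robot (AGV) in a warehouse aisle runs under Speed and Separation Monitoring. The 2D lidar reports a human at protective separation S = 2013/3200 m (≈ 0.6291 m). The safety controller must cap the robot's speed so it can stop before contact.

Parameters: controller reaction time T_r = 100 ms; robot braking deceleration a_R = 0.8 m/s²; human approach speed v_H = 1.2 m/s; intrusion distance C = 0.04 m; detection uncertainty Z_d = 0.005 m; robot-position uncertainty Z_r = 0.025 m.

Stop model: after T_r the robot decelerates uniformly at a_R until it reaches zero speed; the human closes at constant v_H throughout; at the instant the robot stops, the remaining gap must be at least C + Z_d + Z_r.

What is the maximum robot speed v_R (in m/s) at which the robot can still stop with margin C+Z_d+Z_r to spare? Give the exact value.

v_R_max = 1/4 m/s = 0.2500 m/s

collect terms ⇒ (5/8)·v_R² + (8/5)·v_R + (-281/640) = 0
  disc = (8/5)² − 4·(5/8)·(-281/640) = 23409/6400 ; √disc = 153/80
  v_R = (−(8/5) + 153/80) / (2·(5/8)) = 1/4 m/s
check:
braking lasts T_s = (1/4)/(4/5) = 0.3125 s
robot covers v_R·T_r = 0.2500·0.1000 = 0.0250 m before braking
robot covers 0.2500·0.3125 − ½·0.8000·0.3125² = 0.0391 m while stopping
person approaches 1.2000·(0.1000+0.3125) = 0.4950 m
margins: 0.0400+0.0050+0.0250 = 0.0700 m
sum ≈ 0.0250+0.0391+0.4950+0.0700 ≈ 0.6291 m = S ✓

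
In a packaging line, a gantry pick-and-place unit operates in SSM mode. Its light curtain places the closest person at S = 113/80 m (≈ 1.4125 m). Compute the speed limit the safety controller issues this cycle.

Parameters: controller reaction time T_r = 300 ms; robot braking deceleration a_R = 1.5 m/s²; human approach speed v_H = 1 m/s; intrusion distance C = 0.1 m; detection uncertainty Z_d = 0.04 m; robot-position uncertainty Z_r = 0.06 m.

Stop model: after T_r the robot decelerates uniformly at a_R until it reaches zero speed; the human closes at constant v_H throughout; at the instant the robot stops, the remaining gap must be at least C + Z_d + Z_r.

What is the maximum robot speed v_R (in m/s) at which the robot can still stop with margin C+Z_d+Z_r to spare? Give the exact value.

v_R_max = 3/4 m/s = 0.7500 m/s

collect terms ⇒ (1/3)·v_R² + (29/30)·v_R + (-73/80) = 0
  disc = (29/30)² − 4·(1/3)·(-73/80) = 484/225 ; √disc = 22/15
  v_R = (−(29/30) + 22/15) / (2·(1/3)) = 3/4 m/s
check:
T_s = v_R/a_R = (3/4)/(3/2) = 0.5000 s
robot in T_r: 0.7500·0.3000 = 0.2250 m
robot covers 0.7500·0.5000 − ½·1.5000·0.5000² = 0.1875 m while stopping
person approaches 1.0000·(0.3000+0.5000) = 0.8000 m
residual clearance needed = 0.1000+0.0400+0.0600 = 0.2000 m
sum ≈ 0.2250+0.1875+0.8000+0.2000 ≈ 1.4125 m = S ✓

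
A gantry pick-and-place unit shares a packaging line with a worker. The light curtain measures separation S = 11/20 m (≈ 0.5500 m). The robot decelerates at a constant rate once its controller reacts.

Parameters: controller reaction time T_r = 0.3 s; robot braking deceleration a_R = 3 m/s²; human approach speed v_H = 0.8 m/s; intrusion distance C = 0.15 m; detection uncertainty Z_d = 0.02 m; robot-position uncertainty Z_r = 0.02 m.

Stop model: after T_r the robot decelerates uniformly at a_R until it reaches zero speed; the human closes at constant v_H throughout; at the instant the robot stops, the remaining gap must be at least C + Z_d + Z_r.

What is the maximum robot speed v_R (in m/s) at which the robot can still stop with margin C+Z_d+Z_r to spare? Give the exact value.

at the boundary: (1/6)·v² + (17/30)·v + (-3/25) = 0
  disc = (17/30)² − 4·(1/6)·(-3/25) = 361/900 ; √disc = 19/30
  v_R = (−(17/30) + 19/30) / (2·(1/6)) = 1/5 m/s
check:
stop time T_s = (1/5)/3 = 0.0667 s
robot in T_r: 0.2000·0.3000 = 0.0600 m
braking distance = 0.2000²/(2·3.0000) = 0.0067 m
human closes 0.8000·0.3667 = 0.2933 m
margins: 0.1500+0.0200+0.0200 = 0.1900 m
sum ≈ 0.0600+0.0067+0.2933+0.1900 ≈ 0.5500 m = S ✓

v_R_max = 1/5 m/s = 0.2000 m/s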